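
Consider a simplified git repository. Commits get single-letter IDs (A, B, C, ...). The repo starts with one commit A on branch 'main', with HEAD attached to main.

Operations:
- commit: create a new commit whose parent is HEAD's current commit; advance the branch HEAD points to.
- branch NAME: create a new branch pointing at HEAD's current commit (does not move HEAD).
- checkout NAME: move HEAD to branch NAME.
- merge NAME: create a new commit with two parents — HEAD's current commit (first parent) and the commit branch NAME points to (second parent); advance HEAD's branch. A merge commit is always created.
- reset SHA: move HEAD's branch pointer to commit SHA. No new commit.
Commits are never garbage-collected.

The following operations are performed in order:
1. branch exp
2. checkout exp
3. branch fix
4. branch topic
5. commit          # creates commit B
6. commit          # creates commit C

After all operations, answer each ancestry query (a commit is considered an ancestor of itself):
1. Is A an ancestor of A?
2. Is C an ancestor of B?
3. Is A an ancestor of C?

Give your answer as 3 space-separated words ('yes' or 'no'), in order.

After op 1 (branch): HEAD=main@A [exp=A main=A]
After op 2 (checkout): HEAD=exp@A [exp=A main=A]
After op 3 (branch): HEAD=exp@A [exp=A fix=A main=A]
After op 4 (branch): HEAD=exp@A [exp=A fix=A main=A topic=A]
After op 5 (commit): HEAD=exp@B [exp=B fix=A main=A topic=A]
After op 6 (commit): HEAD=exp@C [exp=C fix=A main=A topic=A]
ancestors(A) = {A}; A in? yes
ancestors(B) = {A,B}; C in? no
ancestors(C) = {A,B,C}; A in? yes

Answer: yes no yes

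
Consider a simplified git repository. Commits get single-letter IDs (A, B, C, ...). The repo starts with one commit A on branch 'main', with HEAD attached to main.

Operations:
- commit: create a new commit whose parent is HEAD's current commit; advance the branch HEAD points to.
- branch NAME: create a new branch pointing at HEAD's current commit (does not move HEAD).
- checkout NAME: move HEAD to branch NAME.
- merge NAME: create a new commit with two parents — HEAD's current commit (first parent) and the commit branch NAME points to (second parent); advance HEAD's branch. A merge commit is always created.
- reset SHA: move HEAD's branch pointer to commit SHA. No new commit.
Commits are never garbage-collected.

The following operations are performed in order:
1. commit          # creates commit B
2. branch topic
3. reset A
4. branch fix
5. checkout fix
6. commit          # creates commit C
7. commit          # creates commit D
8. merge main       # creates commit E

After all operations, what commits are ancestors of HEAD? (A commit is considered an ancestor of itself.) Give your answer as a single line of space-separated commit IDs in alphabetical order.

Answer: A C D E

Derivation:
After op 1 (commit): HEAD=main@B [main=B]
After op 2 (branch): HEAD=main@B [main=B topic=B]
After op 3 (reset): HEAD=main@A [main=A topic=B]
After op 4 (branch): HEAD=main@A [fix=A main=A topic=B]
After op 5 (checkout): HEAD=fix@A [fix=A main=A topic=B]
After op 6 (commit): HEAD=fix@C [fix=C main=A topic=B]
After op 7 (commit): HEAD=fix@D [fix=D main=A topic=B]
After op 8 (merge): HEAD=fix@E [fix=E main=A topic=B]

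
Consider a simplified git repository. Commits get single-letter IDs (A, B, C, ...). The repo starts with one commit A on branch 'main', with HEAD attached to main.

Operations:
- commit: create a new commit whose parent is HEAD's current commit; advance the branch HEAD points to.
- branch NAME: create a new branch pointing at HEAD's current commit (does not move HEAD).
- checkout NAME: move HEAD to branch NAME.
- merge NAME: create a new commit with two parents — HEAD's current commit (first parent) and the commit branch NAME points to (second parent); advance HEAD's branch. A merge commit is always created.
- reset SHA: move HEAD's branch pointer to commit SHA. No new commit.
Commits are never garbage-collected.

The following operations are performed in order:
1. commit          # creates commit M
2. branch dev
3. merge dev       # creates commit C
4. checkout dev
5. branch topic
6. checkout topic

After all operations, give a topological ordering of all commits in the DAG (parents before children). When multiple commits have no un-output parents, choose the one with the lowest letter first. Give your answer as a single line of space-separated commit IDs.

After op 1 (commit): HEAD=main@M [main=M]
After op 2 (branch): HEAD=main@M [dev=M main=M]
After op 3 (merge): HEAD=main@C [dev=M main=C]
After op 4 (checkout): HEAD=dev@M [dev=M main=C]
After op 5 (branch): HEAD=dev@M [dev=M main=C topic=M]
After op 6 (checkout): HEAD=topic@M [dev=M main=C topic=M]
commit A: parents=[]
commit C: parents=['M', 'M']
commit M: parents=['A']

Answer: A M C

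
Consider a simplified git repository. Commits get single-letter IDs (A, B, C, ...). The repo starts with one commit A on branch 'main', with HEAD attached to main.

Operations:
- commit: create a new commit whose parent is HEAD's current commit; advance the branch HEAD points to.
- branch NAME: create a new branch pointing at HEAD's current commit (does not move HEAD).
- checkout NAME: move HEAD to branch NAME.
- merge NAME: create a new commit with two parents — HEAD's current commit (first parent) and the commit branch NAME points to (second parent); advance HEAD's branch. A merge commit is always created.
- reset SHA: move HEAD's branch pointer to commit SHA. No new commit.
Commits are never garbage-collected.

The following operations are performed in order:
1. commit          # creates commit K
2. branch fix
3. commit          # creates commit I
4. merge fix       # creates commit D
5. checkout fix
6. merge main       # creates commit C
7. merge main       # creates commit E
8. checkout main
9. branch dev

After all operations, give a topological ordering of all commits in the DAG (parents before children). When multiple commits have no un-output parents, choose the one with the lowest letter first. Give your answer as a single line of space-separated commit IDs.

After op 1 (commit): HEAD=main@K [main=K]
After op 2 (branch): HEAD=main@K [fix=K main=K]
After op 3 (commit): HEAD=main@I [fix=K main=I]
After op 4 (merge): HEAD=main@D [fix=K main=D]
After op 5 (checkout): HEAD=fix@K [fix=K main=D]
After op 6 (merge): HEAD=fix@C [fix=C main=D]
After op 7 (merge): HEAD=fix@E [fix=E main=D]
After op 8 (checkout): HEAD=main@D [fix=E main=D]
After op 9 (branch): HEAD=main@D [dev=D fix=E main=D]
commit A: parents=[]
commit C: parents=['K', 'D']
commit D: parents=['I', 'K']
commit E: parents=['C', 'D']
commit I: parents=['K']
commit K: parents=['A']

Answer: A K I D C E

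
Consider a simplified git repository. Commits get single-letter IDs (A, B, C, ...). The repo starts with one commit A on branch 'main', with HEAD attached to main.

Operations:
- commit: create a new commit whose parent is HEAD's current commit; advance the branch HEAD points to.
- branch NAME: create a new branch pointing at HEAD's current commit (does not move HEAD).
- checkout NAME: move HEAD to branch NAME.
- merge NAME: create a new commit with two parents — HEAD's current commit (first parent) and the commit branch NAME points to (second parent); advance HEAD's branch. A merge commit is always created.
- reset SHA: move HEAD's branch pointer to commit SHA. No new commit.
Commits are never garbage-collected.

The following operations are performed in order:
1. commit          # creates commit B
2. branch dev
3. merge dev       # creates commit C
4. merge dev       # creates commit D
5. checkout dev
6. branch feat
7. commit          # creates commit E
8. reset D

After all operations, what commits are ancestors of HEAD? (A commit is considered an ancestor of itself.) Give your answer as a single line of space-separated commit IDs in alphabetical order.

Answer: A B C D

Derivation:
After op 1 (commit): HEAD=main@B [main=B]
After op 2 (branch): HEAD=main@B [dev=B main=B]
After op 3 (merge): HEAD=main@C [dev=B main=C]
After op 4 (merge): HEAD=main@D [dev=B main=D]
After op 5 (checkout): HEAD=dev@B [dev=B main=D]
After op 6 (branch): HEAD=dev@B [dev=B feat=B main=D]
After op 7 (commit): HEAD=dev@E [dev=E feat=B main=D]
After op 8 (reset): HEAD=dev@D [dev=D feat=B main=D]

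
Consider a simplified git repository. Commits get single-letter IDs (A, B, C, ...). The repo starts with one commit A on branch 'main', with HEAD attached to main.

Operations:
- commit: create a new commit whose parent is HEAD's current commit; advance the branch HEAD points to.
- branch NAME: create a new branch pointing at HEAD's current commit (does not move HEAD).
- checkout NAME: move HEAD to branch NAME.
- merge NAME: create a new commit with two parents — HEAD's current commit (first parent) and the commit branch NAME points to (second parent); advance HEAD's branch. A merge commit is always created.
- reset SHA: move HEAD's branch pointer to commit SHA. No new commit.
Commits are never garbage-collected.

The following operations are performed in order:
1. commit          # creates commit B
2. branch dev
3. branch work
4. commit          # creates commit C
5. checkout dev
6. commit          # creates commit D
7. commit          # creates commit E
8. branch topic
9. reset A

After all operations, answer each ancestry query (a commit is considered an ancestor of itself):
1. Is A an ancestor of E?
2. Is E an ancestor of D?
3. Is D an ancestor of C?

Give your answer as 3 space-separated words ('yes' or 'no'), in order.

After op 1 (commit): HEAD=main@B [main=B]
After op 2 (branch): HEAD=main@B [dev=B main=B]
After op 3 (branch): HEAD=main@B [dev=B main=B work=B]
After op 4 (commit): HEAD=main@C [dev=B main=C work=B]
After op 5 (checkout): HEAD=dev@B [dev=B main=C work=B]
After op 6 (commit): HEAD=dev@D [dev=D main=C work=B]
After op 7 (commit): HEAD=dev@E [dev=E main=C work=B]
After op 8 (branch): HEAD=dev@E [dev=E main=C topic=E work=B]
After op 9 (reset): HEAD=dev@A [dev=A main=C topic=E work=B]
ancestors(E) = {A,B,D,E}; A in? yes
ancestors(D) = {A,B,D}; E in? no
ancestors(C) = {A,B,C}; D in? no

Answer: yes no no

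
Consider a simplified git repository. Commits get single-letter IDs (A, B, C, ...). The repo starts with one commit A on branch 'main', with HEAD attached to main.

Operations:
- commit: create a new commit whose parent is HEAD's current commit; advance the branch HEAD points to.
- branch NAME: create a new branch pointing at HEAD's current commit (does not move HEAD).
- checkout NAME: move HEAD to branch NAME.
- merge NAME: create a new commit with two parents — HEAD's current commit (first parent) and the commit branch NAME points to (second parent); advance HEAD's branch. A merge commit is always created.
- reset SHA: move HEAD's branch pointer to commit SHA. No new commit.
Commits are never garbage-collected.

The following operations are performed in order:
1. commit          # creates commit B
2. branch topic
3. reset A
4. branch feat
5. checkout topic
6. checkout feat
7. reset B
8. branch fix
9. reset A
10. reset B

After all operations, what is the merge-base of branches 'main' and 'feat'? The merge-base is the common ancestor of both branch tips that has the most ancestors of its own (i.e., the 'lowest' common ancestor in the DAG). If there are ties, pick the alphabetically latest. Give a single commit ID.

After op 1 (commit): HEAD=main@B [main=B]
After op 2 (branch): HEAD=main@B [main=B topic=B]
After op 3 (reset): HEAD=main@A [main=A topic=B]
After op 4 (branch): HEAD=main@A [feat=A main=A topic=B]
After op 5 (checkout): HEAD=topic@B [feat=A main=A topic=B]
After op 6 (checkout): HEAD=feat@A [feat=A main=A topic=B]
After op 7 (reset): HEAD=feat@B [feat=B main=A topic=B]
After op 8 (branch): HEAD=feat@B [feat=B fix=B main=A topic=B]
After op 9 (reset): HEAD=feat@A [feat=A fix=B main=A topic=B]
After op 10 (reset): HEAD=feat@B [feat=B fix=B main=A topic=B]
ancestors(main=A): ['A']
ancestors(feat=B): ['A', 'B']
common: ['A']

Answer: A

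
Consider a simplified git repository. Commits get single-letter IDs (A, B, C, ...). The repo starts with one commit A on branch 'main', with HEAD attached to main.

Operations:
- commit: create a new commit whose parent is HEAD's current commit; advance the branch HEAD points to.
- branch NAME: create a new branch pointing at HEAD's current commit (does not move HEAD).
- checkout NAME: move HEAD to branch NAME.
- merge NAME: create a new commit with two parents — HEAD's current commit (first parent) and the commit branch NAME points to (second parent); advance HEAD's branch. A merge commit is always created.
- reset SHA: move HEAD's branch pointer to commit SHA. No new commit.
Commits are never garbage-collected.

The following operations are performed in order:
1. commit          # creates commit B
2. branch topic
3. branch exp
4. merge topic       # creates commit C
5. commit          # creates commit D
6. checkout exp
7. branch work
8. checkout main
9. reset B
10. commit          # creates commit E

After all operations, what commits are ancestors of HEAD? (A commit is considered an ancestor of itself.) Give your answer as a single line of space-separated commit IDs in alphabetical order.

After op 1 (commit): HEAD=main@B [main=B]
After op 2 (branch): HEAD=main@B [main=B topic=B]
After op 3 (branch): HEAD=main@B [exp=B main=B topic=B]
After op 4 (merge): HEAD=main@C [exp=B main=C topic=B]
After op 5 (commit): HEAD=main@D [exp=B main=D topic=B]
After op 6 (checkout): HEAD=exp@B [exp=B main=D topic=B]
After op 7 (branch): HEAD=exp@B [exp=B main=D topic=B work=B]
After op 8 (checkout): HEAD=main@D [exp=B main=D topic=B work=B]
After op 9 (reset): HEAD=main@B [exp=B main=B topic=B work=B]
After op 10 (commit): HEAD=main@E [exp=B main=E topic=B work=B]

Answer: A B E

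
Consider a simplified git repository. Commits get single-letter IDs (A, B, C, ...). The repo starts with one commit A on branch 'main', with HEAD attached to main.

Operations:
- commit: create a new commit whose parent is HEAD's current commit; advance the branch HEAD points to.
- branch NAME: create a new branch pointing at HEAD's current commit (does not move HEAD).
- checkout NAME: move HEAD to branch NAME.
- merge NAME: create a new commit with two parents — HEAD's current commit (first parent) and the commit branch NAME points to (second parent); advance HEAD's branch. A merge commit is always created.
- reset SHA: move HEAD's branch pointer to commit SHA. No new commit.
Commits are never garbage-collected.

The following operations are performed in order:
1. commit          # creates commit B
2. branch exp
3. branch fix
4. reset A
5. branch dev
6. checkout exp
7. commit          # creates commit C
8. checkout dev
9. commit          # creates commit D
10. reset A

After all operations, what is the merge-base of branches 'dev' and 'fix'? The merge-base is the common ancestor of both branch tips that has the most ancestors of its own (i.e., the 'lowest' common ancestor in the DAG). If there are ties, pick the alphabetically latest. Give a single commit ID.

After op 1 (commit): HEAD=main@B [main=B]
After op 2 (branch): HEAD=main@B [exp=B main=B]
After op 3 (branch): HEAD=main@B [exp=B fix=B main=B]
After op 4 (reset): HEAD=main@A [exp=B fix=B main=A]
After op 5 (branch): HEAD=main@A [dev=A exp=B fix=B main=A]
After op 6 (checkout): HEAD=exp@B [dev=A exp=B fix=B main=A]
After op 7 (commit): HEAD=exp@C [dev=A exp=C fix=B main=A]
After op 8 (checkout): HEAD=dev@A [dev=A exp=C fix=B main=A]
After op 9 (commit): HEAD=dev@D [dev=D exp=C fix=B main=A]
After op 10 (reset): HEAD=dev@A [dev=A exp=C fix=B main=A]
ancestors(dev=A): ['A']
ancestors(fix=B): ['A', 'B']
common: ['A']

Answer: A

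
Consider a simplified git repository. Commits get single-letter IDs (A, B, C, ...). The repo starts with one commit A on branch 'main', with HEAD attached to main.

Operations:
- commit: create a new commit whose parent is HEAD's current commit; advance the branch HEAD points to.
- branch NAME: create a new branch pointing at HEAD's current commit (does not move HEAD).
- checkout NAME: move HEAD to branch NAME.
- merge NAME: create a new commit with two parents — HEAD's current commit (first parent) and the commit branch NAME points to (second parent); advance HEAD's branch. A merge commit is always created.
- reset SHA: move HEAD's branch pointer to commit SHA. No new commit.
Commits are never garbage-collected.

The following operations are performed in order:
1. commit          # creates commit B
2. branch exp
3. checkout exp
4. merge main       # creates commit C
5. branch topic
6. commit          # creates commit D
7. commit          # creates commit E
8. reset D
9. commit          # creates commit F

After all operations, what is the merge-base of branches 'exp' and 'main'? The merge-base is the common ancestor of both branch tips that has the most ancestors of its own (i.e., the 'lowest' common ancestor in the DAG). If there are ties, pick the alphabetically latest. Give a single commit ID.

After op 1 (commit): HEAD=main@B [main=B]
After op 2 (branch): HEAD=main@B [exp=B main=B]
After op 3 (checkout): HEAD=exp@B [exp=B main=B]
After op 4 (merge): HEAD=exp@C [exp=C main=B]
After op 5 (branch): HEAD=exp@C [exp=C main=B topic=C]
After op 6 (commit): HEAD=exp@D [exp=D main=B topic=C]
After op 7 (commit): HEAD=exp@E [exp=E main=B topic=C]
After op 8 (reset): HEAD=exp@D [exp=D main=B topic=C]
After op 9 (commit): HEAD=exp@F [exp=F main=B topic=C]
ancestors(exp=F): ['A', 'B', 'C', 'D', 'F']
ancestors(main=B): ['A', 'B']
common: ['A', 'B']

Answer: B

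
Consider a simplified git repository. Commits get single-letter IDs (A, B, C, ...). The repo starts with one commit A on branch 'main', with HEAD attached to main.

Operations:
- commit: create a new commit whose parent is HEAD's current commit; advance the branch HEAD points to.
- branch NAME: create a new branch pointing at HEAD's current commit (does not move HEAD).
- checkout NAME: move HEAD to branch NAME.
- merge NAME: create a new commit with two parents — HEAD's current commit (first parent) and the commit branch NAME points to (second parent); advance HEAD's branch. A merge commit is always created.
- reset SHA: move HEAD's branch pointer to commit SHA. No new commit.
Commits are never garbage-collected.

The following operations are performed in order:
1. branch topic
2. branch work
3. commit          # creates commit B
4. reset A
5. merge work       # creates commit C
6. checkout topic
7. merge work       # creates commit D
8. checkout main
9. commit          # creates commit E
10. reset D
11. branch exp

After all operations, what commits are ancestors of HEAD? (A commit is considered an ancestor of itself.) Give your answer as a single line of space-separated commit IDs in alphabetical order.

After op 1 (branch): HEAD=main@A [main=A topic=A]
After op 2 (branch): HEAD=main@A [main=A topic=A work=A]
After op 3 (commit): HEAD=main@B [main=B topic=A work=A]
After op 4 (reset): HEAD=main@A [main=A topic=A work=A]
After op 5 (merge): HEAD=main@C [main=C topic=A work=A]
After op 6 (checkout): HEAD=topic@A [main=C topic=A work=A]
After op 7 (merge): HEAD=topic@D [main=C topic=D work=A]
After op 8 (checkout): HEAD=main@C [main=C topic=D work=A]
After op 9 (commit): HEAD=main@E [main=E topic=D work=A]
After op 10 (reset): HEAD=main@D [main=D topic=D work=A]
After op 11 (branch): HEAD=main@D [exp=D main=D topic=D work=A]

Answer: A D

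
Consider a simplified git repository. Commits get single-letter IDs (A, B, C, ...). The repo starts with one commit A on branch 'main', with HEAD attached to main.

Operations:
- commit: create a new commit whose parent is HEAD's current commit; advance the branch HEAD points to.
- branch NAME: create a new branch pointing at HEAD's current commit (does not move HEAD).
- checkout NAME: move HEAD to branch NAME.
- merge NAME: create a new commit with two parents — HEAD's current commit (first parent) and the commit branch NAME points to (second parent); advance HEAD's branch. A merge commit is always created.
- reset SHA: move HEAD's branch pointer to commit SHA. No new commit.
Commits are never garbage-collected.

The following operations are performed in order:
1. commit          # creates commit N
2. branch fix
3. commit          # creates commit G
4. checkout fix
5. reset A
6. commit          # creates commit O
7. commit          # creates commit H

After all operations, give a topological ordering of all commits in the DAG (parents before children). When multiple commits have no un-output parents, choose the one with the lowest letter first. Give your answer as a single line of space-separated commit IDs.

After op 1 (commit): HEAD=main@N [main=N]
After op 2 (branch): HEAD=main@N [fix=N main=N]
After op 3 (commit): HEAD=main@G [fix=N main=G]
After op 4 (checkout): HEAD=fix@N [fix=N main=G]
After op 5 (reset): HEAD=fix@A [fix=A main=G]
After op 6 (commit): HEAD=fix@O [fix=O main=G]
After op 7 (commit): HEAD=fix@H [fix=H main=G]
commit A: parents=[]
commit G: parents=['N']
commit H: parents=['O']
commit N: parents=['A']
commit O: parents=['A']

Answer: A N G O H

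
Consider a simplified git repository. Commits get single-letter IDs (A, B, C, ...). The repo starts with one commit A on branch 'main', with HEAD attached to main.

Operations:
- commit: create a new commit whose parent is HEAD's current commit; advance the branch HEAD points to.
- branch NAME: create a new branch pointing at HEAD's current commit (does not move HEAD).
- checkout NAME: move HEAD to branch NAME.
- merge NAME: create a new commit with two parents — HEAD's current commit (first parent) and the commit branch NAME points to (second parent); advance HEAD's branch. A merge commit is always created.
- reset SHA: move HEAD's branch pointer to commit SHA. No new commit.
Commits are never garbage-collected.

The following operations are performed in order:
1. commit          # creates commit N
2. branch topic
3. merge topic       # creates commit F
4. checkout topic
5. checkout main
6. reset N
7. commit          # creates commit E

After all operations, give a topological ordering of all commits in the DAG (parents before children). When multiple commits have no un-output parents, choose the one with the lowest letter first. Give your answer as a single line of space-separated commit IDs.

After op 1 (commit): HEAD=main@N [main=N]
After op 2 (branch): HEAD=main@N [main=N topic=N]
After op 3 (merge): HEAD=main@F [main=F topic=N]
After op 4 (checkout): HEAD=topic@N [main=F topic=N]
After op 5 (checkout): HEAD=main@F [main=F topic=N]
After op 6 (reset): HEAD=main@N [main=N topic=N]
After op 7 (commit): HEAD=main@E [main=E topic=N]
commit A: parents=[]
commit E: parents=['N']
commit F: parents=['N', 'N']
commit N: parents=['A']

Answer: A N E F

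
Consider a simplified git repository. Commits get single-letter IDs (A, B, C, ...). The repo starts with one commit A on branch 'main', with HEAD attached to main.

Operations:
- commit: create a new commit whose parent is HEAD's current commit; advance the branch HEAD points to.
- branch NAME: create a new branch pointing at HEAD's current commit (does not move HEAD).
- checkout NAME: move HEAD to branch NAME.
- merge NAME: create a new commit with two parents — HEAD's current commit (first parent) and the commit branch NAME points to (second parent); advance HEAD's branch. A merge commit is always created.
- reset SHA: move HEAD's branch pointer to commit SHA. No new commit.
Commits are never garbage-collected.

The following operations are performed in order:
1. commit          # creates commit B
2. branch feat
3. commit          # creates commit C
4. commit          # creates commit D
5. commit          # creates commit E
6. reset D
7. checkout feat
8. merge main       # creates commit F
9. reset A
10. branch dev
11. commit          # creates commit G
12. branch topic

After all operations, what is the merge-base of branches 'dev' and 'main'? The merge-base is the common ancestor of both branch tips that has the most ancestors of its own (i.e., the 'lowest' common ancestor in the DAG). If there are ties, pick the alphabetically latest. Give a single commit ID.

After op 1 (commit): HEAD=main@B [main=B]
After op 2 (branch): HEAD=main@B [feat=B main=B]
After op 3 (commit): HEAD=main@C [feat=B main=C]
After op 4 (commit): HEAD=main@D [feat=B main=D]
After op 5 (commit): HEAD=main@E [feat=B main=E]
After op 6 (reset): HEAD=main@D [feat=B main=D]
After op 7 (checkout): HEAD=feat@B [feat=B main=D]
After op 8 (merge): HEAD=feat@F [feat=F main=D]
After op 9 (reset): HEAD=feat@A [feat=A main=D]
After op 10 (branch): HEAD=feat@A [dev=A feat=A main=D]
After op 11 (commit): HEAD=feat@G [dev=A feat=G main=D]
After op 12 (branch): HEAD=feat@G [dev=A feat=G main=D topic=G]
ancestors(dev=A): ['A']
ancestors(main=D): ['A', 'B', 'C', 'D']
common: ['A']

Answer: A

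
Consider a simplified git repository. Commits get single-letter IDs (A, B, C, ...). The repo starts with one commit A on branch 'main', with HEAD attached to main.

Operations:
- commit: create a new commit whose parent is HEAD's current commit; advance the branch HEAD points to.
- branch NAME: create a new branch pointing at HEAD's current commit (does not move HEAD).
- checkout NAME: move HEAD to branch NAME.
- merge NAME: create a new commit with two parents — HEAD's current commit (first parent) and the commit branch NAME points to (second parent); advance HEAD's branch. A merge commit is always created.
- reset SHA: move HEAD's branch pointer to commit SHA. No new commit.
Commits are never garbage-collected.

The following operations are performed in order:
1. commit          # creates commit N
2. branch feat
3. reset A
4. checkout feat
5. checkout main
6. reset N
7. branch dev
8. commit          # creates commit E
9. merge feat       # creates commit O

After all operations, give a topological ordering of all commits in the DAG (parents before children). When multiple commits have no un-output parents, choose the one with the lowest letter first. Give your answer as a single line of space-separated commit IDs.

Answer: A N E O

Derivation:
After op 1 (commit): HEAD=main@N [main=N]
After op 2 (branch): HEAD=main@N [feat=N main=N]
After op 3 (reset): HEAD=main@A [feat=N main=A]
After op 4 (checkout): HEAD=feat@N [feat=N main=A]
After op 5 (checkout): HEAD=main@A [feat=N main=A]
After op 6 (reset): HEAD=main@N [feat=N main=N]
After op 7 (branch): HEAD=main@N [dev=N feat=N main=N]
After op 8 (commit): HEAD=main@E [dev=N feat=N main=E]
After op 9 (merge): HEAD=main@O [dev=N feat=N main=O]
commit A: parents=[]
commit E: parents=['N']
commit N: parents=['A']
commit O: parents=['E', 'N']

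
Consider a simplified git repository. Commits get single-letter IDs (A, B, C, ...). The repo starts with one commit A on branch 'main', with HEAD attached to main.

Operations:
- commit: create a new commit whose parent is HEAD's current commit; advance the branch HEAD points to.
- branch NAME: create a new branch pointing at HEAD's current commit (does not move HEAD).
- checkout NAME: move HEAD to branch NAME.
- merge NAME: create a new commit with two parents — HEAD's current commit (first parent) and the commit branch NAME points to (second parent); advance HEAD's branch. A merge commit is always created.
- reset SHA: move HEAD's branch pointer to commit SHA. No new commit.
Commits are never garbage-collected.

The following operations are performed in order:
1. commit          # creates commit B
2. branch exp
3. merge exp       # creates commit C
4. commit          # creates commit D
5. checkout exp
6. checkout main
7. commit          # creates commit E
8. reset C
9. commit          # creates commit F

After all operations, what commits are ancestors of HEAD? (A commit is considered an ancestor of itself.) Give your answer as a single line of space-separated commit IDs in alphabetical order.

After op 1 (commit): HEAD=main@B [main=B]
After op 2 (branch): HEAD=main@B [exp=B main=B]
After op 3 (merge): HEAD=main@C [exp=B main=C]
After op 4 (commit): HEAD=main@D [exp=B main=D]
After op 5 (checkout): HEAD=exp@B [exp=B main=D]
After op 6 (checkout): HEAD=main@D [exp=B main=D]
After op 7 (commit): HEAD=main@E [exp=B main=E]
After op 8 (reset): HEAD=main@C [exp=B main=C]
After op 9 (commit): HEAD=main@F [exp=B main=F]

Answer: A B C F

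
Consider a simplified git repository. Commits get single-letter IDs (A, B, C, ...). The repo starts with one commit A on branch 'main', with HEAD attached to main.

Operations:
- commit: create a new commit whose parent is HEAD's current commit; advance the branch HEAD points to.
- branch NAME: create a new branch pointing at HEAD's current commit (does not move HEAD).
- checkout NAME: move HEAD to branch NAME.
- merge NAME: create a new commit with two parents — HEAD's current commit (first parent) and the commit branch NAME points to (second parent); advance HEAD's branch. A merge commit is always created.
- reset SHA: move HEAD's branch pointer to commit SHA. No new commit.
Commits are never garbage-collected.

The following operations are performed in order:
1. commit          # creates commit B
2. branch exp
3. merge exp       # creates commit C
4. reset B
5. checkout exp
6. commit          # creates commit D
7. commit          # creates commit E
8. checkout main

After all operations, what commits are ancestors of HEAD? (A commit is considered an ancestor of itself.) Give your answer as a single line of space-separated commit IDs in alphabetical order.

After op 1 (commit): HEAD=main@B [main=B]
After op 2 (branch): HEAD=main@B [exp=B main=B]
After op 3 (merge): HEAD=main@C [exp=B main=C]
After op 4 (reset): HEAD=main@B [exp=B main=B]
After op 5 (checkout): HEAD=exp@B [exp=B main=B]
After op 6 (commit): HEAD=exp@D [exp=D main=B]
After op 7 (commit): HEAD=exp@E [exp=E main=B]
After op 8 (checkout): HEAD=main@B [exp=E main=B]

Answer: A B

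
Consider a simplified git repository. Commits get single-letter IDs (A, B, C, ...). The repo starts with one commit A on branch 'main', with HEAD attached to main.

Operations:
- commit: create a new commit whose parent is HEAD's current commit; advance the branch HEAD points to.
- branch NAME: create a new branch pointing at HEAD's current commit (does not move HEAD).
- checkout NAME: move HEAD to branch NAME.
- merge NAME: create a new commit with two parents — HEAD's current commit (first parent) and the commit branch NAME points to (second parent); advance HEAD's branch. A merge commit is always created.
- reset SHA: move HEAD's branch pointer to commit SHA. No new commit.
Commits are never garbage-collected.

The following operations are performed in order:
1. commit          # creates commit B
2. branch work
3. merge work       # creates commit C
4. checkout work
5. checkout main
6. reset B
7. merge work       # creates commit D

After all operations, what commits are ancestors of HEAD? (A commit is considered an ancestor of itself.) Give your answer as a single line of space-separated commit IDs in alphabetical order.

After op 1 (commit): HEAD=main@B [main=B]
After op 2 (branch): HEAD=main@B [main=B work=B]
After op 3 (merge): HEAD=main@C [main=C work=B]
After op 4 (checkout): HEAD=work@B [main=C work=B]
After op 5 (checkout): HEAD=main@C [main=C work=B]
After op 6 (reset): HEAD=main@B [main=B work=B]
After op 7 (merge): HEAD=main@D [main=D work=B]

Answer: A B D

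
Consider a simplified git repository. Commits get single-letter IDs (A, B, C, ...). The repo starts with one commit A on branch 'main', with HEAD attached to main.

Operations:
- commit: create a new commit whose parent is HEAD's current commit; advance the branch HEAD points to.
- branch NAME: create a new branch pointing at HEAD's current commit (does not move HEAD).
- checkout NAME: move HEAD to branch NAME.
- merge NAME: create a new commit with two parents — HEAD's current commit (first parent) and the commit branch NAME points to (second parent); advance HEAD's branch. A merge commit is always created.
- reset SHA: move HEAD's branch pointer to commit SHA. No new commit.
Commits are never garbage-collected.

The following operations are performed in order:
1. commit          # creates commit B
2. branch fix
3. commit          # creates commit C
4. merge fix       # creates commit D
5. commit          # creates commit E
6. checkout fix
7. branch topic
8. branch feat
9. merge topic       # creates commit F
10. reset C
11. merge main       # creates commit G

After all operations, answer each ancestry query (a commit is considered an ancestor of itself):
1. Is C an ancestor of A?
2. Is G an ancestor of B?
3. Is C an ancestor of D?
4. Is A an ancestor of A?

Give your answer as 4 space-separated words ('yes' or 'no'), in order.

After op 1 (commit): HEAD=main@B [main=B]
After op 2 (branch): HEAD=main@B [fix=B main=B]
After op 3 (commit): HEAD=main@C [fix=B main=C]
After op 4 (merge): HEAD=main@D [fix=B main=D]
After op 5 (commit): HEAD=main@E [fix=B main=E]
After op 6 (checkout): HEAD=fix@B [fix=B main=E]
After op 7 (branch): HEAD=fix@B [fix=B main=E topic=B]
After op 8 (branch): HEAD=fix@B [feat=B fix=B main=E topic=B]
After op 9 (merge): HEAD=fix@F [feat=B fix=F main=E topic=B]
After op 10 (reset): HEAD=fix@C [feat=B fix=C main=E topic=B]
After op 11 (merge): HEAD=fix@G [feat=B fix=G main=E topic=B]
ancestors(A) = {A}; C in? no
ancestors(B) = {A,B}; G in? no
ancestors(D) = {A,B,C,D}; C in? yes
ancestors(A) = {A}; A in? yes

Answer: no no yes yes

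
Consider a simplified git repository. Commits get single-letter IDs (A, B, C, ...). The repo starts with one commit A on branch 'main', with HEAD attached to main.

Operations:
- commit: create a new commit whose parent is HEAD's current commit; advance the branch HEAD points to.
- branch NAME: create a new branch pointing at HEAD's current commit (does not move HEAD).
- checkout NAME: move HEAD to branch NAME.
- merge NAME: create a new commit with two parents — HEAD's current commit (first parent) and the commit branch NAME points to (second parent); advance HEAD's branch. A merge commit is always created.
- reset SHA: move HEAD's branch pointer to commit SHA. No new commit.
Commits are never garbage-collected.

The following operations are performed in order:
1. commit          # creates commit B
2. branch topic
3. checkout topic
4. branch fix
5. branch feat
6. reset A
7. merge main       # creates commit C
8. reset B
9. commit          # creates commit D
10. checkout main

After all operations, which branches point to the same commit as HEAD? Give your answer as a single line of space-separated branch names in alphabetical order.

Answer: feat fix main

Derivation:
After op 1 (commit): HEAD=main@B [main=B]
After op 2 (branch): HEAD=main@B [main=B topic=B]
After op 3 (checkout): HEAD=topic@B [main=B topic=B]
After op 4 (branch): HEAD=topic@B [fix=B main=B topic=B]
After op 5 (branch): HEAD=topic@B [feat=B fix=B main=B topic=B]
After op 6 (reset): HEAD=topic@A [feat=B fix=B main=B topic=A]
After op 7 (merge): HEAD=topic@C [feat=B fix=B main=B topic=C]
After op 8 (reset): HEAD=topic@B [feat=B fix=B main=B topic=B]
After op 9 (commit): HEAD=topic@D [feat=B fix=B main=B topic=D]
After op 10 (checkout): HEAD=main@B [feat=B fix=B main=B topic=D]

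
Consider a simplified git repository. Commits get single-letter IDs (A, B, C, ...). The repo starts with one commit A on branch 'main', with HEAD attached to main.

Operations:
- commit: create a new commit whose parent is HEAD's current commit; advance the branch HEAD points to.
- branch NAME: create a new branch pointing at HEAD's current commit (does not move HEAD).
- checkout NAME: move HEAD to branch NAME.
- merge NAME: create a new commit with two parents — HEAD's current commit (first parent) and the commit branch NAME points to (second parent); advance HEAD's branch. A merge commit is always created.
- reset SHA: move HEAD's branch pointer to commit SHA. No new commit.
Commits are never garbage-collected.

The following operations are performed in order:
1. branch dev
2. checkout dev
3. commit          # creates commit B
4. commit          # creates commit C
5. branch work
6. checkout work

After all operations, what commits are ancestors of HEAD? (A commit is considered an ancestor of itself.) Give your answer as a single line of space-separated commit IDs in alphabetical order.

After op 1 (branch): HEAD=main@A [dev=A main=A]
After op 2 (checkout): HEAD=dev@A [dev=A main=A]
After op 3 (commit): HEAD=dev@B [dev=B main=A]
After op 4 (commit): HEAD=dev@C [dev=C main=A]
After op 5 (branch): HEAD=dev@C [dev=C main=A work=C]
After op 6 (checkout): HEAD=work@C [dev=C main=A work=C]

Answer: A B C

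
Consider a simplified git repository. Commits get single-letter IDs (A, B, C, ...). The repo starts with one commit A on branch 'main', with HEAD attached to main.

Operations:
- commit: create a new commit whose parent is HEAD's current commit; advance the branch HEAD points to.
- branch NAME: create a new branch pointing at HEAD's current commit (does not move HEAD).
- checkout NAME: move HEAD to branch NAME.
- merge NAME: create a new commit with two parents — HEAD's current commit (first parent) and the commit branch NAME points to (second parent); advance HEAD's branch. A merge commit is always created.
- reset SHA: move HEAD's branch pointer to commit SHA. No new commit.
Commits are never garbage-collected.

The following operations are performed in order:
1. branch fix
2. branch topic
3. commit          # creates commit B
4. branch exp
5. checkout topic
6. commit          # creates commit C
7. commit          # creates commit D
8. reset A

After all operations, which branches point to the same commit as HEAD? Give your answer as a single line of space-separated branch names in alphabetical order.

After op 1 (branch): HEAD=main@A [fix=A main=A]
After op 2 (branch): HEAD=main@A [fix=A main=A topic=A]
After op 3 (commit): HEAD=main@B [fix=A main=B topic=A]
After op 4 (branch): HEAD=main@B [exp=B fix=A main=B topic=A]
After op 5 (checkout): HEAD=topic@A [exp=B fix=A main=B topic=A]
After op 6 (commit): HEAD=topic@C [exp=B fix=A main=B topic=C]
After op 7 (commit): HEAD=topic@D [exp=B fix=A main=B topic=D]
After op 8 (reset): HEAD=topic@A [exp=B fix=A main=B topic=A]

Answer: fix topic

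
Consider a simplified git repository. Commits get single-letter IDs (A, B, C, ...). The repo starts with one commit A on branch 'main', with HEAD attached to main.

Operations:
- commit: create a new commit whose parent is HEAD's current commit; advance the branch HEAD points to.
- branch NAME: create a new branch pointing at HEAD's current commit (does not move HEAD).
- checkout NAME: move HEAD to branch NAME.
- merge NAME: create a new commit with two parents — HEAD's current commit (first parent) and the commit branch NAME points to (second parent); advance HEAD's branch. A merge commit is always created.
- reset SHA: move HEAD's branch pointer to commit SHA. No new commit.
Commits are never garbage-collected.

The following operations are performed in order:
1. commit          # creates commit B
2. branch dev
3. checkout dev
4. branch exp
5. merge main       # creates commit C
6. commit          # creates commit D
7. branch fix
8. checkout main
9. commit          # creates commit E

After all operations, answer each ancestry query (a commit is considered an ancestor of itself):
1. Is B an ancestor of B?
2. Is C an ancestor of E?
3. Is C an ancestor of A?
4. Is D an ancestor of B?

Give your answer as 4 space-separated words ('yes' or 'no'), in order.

Answer: yes no no no

Derivation:
After op 1 (commit): HEAD=main@B [main=B]
After op 2 (branch): HEAD=main@B [dev=B main=B]
After op 3 (checkout): HEAD=dev@B [dev=B main=B]
After op 4 (branch): HEAD=dev@B [dev=B exp=B main=B]
After op 5 (merge): HEAD=dev@C [dev=C exp=B main=B]
After op 6 (commit): HEAD=dev@D [dev=D exp=B main=B]
After op 7 (branch): HEAD=dev@D [dev=D exp=B fix=D main=B]
After op 8 (checkout): HEAD=main@B [dev=D exp=B fix=D main=B]
After op 9 (commit): HEAD=main@E [dev=D exp=B fix=D main=E]
ancestors(B) = {A,B}; B in? yes
ancestors(E) = {A,B,E}; C in? no
ancestors(A) = {A}; C in? no
ancestors(B) = {A,B}; D in? no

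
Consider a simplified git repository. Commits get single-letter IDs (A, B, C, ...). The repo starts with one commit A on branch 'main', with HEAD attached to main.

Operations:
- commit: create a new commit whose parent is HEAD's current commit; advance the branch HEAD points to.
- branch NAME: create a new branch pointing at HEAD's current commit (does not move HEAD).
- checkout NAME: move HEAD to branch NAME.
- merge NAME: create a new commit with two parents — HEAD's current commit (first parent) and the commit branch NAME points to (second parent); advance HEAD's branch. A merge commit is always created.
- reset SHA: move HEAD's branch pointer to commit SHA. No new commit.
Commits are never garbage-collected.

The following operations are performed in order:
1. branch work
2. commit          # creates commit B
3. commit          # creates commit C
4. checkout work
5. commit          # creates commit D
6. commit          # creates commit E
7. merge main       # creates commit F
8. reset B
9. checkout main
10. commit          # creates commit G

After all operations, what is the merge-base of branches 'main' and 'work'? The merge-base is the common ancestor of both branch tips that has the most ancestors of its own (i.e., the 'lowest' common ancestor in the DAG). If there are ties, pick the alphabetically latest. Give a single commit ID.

Answer: B

Derivation:
After op 1 (branch): HEAD=main@A [main=A work=A]
After op 2 (commit): HEAD=main@B [main=B work=A]
After op 3 (commit): HEAD=main@C [main=C work=A]
After op 4 (checkout): HEAD=work@A [main=C work=A]
After op 5 (commit): HEAD=work@D [main=C work=D]
After op 6 (commit): HEAD=work@E [main=C work=E]
After op 7 (merge): HEAD=work@F [main=C work=F]
After op 8 (reset): HEAD=work@B [main=C work=B]
After op 9 (checkout): HEAD=main@C [main=C work=B]
After op 10 (commit): HEAD=main@G [main=G work=B]
ancestors(main=G): ['A', 'B', 'C', 'G']
ancestors(work=B): ['A', 'B']
common: ['A', 'B']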